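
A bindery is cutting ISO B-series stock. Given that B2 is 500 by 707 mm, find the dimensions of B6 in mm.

B3: ⌊707/2⌋ × 500 = 353 × 500 mm
B4: ⌊500/2⌋ × 353 = 250 × 353 mm
B5: ⌊353/2⌋ × 250 = 176 × 250 mm
B6: ⌊250/2⌋ × 176 = 125 × 176 mm

125 × 176 mm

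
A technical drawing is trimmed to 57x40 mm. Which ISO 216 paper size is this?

C9 (40 × 57 mm)

Aspect ratio 57/40 ≈ 1.425 — close to the ISO √2 ≈ 1.414.
In the C-series (envelope sizes, between A and B): C9 = 40 × 57 mm.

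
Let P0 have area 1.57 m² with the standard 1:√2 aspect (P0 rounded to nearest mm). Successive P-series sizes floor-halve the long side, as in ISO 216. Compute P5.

Let P0's short side be w mm. w · w√2 = 1.57 m² = 1,570,000 mm², so w ≈ 1053.6 mm and w√2 ≈ 1490.1 mm → P0 = 1054 × 1490 mm.
P1: ⌊1490/2⌋ × 1054 = 745 × 1054 mm
P2: ⌊1054/2⌋ × 745 = 527 × 745 mm
P3: ⌊745/2⌋ × 527 = 372 × 527 mm
P4: ⌊527/2⌋ × 372 = 263 × 372 mm
P5: ⌊372/2⌋ × 263 = 186 × 263 mm

186 × 263 mm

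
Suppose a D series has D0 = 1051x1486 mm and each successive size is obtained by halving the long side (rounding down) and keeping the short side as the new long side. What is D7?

92 × 131 mm

D1 = 743 × 1051 mm (from D0 by 1 halving).
D2: ⌊1051/2⌋ × 743 = 525 × 743 mm
D3: ⌊743/2⌋ × 525 = 371 × 525 mm
D4: ⌊525/2⌋ × 371 = 262 × 371 mm
D5: ⌊371/2⌋ × 262 = 185 × 262 mm
D6: ⌊262/2⌋ × 185 = 131 × 185 mm
D7: ⌊185/2⌋ × 131 = 92 × 131 mm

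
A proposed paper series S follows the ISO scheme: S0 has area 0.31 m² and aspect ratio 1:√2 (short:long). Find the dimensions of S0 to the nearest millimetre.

468 × 662 mm

Let the short side be w mm. Then w · w√2 = 0.31 m² = 310,000 mm².
w² = 310,000/√2, so w ≈ 468.2 mm; long side = w√2 ≈ 662.1 mm.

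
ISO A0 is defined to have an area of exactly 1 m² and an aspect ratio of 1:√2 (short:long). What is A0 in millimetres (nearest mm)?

Let the short side be w mm. Then the long side is w√2 and w · w√2 = 10⁶ mm².
w² = 10⁶/√2, so w = 1000 / 2^(1/4) ≈ 840.9 mm; long side = 1000 · 2^(1/4) ≈ 1189.2 mm.

841 × 1189 mm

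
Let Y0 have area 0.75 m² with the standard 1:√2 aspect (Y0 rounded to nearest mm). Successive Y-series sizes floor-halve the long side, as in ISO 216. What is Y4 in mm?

Let Y0's short side be w mm. w · w√2 = 0.75 m² = 750,000 mm², so w ≈ 728.2 mm and w√2 ≈ 1029.9 mm → Y0 = 728 × 1030 mm.
Y1: ⌊1030/2⌋ × 728 = 515 × 728 mm
Y2: ⌊728/2⌋ × 515 = 364 × 515 mm
Y3: ⌊515/2⌋ × 364 = 257 × 364 mm
Y4: ⌊364/2⌋ × 257 = 182 × 257 mm

182 × 257 mm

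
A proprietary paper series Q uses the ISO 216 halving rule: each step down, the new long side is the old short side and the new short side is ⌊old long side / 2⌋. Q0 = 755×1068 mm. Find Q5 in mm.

Q1: ⌊1068/2⌋ × 755 = 534 × 755 mm
Q2: ⌊755/2⌋ × 534 = 377 × 534 mm
Q3: ⌊534/2⌋ × 377 = 267 × 377 mm
Q4: ⌊377/2⌋ × 267 = 188 × 267 mm
Q5: ⌊267/2⌋ × 188 = 133 × 188 mm

133 × 188 mm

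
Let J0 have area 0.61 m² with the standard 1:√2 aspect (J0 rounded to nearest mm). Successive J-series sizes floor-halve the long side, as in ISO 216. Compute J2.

Let J0's short side be w mm. w · w√2 = 0.61 m² = 610,000 mm², so w ≈ 656.8 mm and w√2 ≈ 928.8 mm → J0 = 657 × 929 mm.
J1: ⌊929/2⌋ × 657 = 464 × 657 mm
J2: ⌊657/2⌋ × 464 = 328 × 464 mm

328 × 464 mm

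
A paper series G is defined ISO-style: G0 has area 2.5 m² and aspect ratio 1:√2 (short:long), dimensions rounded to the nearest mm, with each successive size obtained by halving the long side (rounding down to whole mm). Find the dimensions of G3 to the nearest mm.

470 × 665 mm

Let G0's short side be w mm. w · w√2 = 2.5 m² = 2,500,000 mm², so w ≈ 1329.6 mm and w√2 ≈ 1880.3 mm → G0 = 1330 × 1880 mm.
G1: ⌊1880/2⌋ × 1330 = 940 × 1330 mm
G2: ⌊1330/2⌋ × 940 = 665 × 940 mm
G3: ⌊940/2⌋ × 665 = 470 × 665 mm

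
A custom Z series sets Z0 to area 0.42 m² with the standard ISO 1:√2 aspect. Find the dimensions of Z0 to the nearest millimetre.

545 × 771 mm

Let the short side be w mm. Then w · w√2 = 0.42 m² = 420,000 mm².
w² = 420,000/√2, so w ≈ 545.0 mm; long side = w√2 ≈ 770.7 mm.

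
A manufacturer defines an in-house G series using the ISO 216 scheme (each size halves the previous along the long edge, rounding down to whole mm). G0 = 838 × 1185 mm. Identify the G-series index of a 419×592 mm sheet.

G2

G0: 838 × 1185 mm
G1: 592 × 838 mm
G2: 419 × 592 mm
G3: 296 × 419 mm
→ matches G2.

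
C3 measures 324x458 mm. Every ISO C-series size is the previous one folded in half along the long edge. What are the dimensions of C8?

57 × 81 mm

C4: ⌊458/2⌋ × 324 = 229 × 324 mm
C5: ⌊324/2⌋ × 229 = 162 × 229 mm
C6: ⌊229/2⌋ × 162 = 114 × 162 mm
C7: ⌊162/2⌋ × 114 = 81 × 114 mm
C8: ⌊114/2⌋ × 81 = 57 × 81 mm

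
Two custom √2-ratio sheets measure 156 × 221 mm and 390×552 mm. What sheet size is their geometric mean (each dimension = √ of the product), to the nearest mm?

Short side: √(156 · 390) = √60840 ≈ 246.7 → 247 mm
Long side: √(221 · 552) = √121992 ≈ 349.3 → 349 mm

247 × 349 mm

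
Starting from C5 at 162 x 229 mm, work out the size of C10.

C6: ⌊229/2⌋ × 162 = 114 × 162 mm
C7: ⌊162/2⌋ × 114 = 81 × 114 mm
C8: ⌊114/2⌋ × 81 = 57 × 81 mm
C9: ⌊81/2⌋ × 57 = 40 × 57 mm
C10: ⌊57/2⌋ × 40 = 28 × 40 mm

28 × 40 mm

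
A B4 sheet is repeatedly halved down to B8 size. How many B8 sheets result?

16

Each ISO step halves the sheet: 1 × B4 → 2 × B5 → 4 × B6 → 8 × B7 → …
From B4 to B8 is 4 halving steps: 2^4 = 16.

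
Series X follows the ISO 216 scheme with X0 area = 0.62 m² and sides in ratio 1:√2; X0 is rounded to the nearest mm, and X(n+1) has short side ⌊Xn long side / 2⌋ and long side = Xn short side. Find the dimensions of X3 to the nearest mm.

234 × 331 mm

Let X0's short side be w mm. w · w√2 = 0.62 m² = 620,000 mm², so w ≈ 662.1 mm and w√2 ≈ 936.4 mm → X0 = 662 × 936 mm.
X1: ⌊936/2⌋ × 662 = 468 × 662 mm
X2: ⌊662/2⌋ × 468 = 331 × 468 mm
X3: ⌊468/2⌋ × 331 = 234 × 331 mm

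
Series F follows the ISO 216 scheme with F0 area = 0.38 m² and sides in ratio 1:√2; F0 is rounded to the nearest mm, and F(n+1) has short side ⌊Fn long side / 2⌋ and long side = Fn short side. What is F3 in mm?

183 × 259 mm

Let F0's short side be w mm. w · w√2 = 0.38 m² = 380,000 mm², so w ≈ 518.4 mm and w√2 ≈ 733.1 mm → F0 = 518 × 733 mm.
F1: ⌊733/2⌋ × 518 = 366 × 518 mm
F2: ⌊518/2⌋ × 366 = 259 × 366 mm
F3: ⌊366/2⌋ × 259 = 183 × 259 mm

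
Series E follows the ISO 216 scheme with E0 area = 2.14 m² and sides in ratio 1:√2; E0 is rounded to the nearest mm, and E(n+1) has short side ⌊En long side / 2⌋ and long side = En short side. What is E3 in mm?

435 × 615 mm

Let E0's short side be w mm. w · w√2 = 2.14 m² = 2,140,000 mm², so w ≈ 1230.1 mm and w√2 ≈ 1739.7 mm → E0 = 1230 × 1740 mm.
E1: ⌊1740/2⌋ × 1230 = 870 × 1230 mm
E2: ⌊1230/2⌋ × 870 = 615 × 870 mm
E3: ⌊870/2⌋ × 615 = 435 × 615 mm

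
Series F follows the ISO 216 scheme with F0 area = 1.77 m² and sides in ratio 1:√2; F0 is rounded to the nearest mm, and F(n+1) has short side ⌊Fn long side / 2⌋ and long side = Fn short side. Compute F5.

197 × 279 mm

Let F0's short side be w mm. w · w√2 = 1.77 m² = 1,770,000 mm², so w ≈ 1118.7 mm and w√2 ≈ 1582.1 mm → F0 = 1119 × 1582 mm.
F1: ⌊1582/2⌋ × 1119 = 791 × 1119 mm
F2: ⌊1119/2⌋ × 791 = 559 × 791 mm
F3: ⌊791/2⌋ × 559 = 395 × 559 mm
F4: ⌊559/2⌋ × 395 = 279 × 395 mm
F5: ⌊395/2⌋ × 279 = 197 × 279 mm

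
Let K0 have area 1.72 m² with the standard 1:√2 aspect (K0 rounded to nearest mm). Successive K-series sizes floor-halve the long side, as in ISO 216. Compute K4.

275 × 390 mm

Let K0's short side be w mm. w · w√2 = 1.72 m² = 1,720,000 mm², so w ≈ 1102.8 mm and w√2 ≈ 1559.6 mm → K0 = 1103 × 1560 mm.
K1: ⌊1560/2⌋ × 1103 = 780 × 1103 mm
K2: ⌊1103/2⌋ × 780 = 551 × 780 mm
K3: ⌊780/2⌋ × 551 = 390 × 551 mm
K4: ⌊551/2⌋ × 390 = 275 × 390 mm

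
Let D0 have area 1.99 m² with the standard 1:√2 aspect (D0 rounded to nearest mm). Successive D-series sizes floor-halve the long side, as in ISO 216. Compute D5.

209 × 296 mm

Let D0's short side be w mm. w · w√2 = 1.99 m² = 1,990,000 mm², so w ≈ 1186.2 mm and w√2 ≈ 1677.6 mm → D0 = 1186 × 1678 mm.
D1: ⌊1678/2⌋ × 1186 = 839 × 1186 mm
D2: ⌊1186/2⌋ × 839 = 593 × 839 mm
D3: ⌊839/2⌋ × 593 = 419 × 593 mm
D4: ⌊593/2⌋ × 419 = 296 × 419 mm
D5: ⌊419/2⌋ × 296 = 209 × 296 mm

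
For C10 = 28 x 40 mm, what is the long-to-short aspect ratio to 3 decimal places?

1.429

40 / 28 = 1.429
ISO 216 targets √2 ≈ 1.414; the +0.014 deviation is from mm rounding.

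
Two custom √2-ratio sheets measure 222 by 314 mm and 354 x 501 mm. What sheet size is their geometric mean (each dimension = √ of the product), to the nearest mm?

280 × 397 mm

Short side: √(222 · 354) = √78588 ≈ 280.3 → 280 mm
Long side: √(314 · 501) = √157314 ≈ 396.6 → 397 mm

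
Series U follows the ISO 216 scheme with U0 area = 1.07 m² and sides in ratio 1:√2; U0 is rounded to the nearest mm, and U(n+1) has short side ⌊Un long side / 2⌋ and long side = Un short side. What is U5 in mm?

Let U0's short side be w mm. w · w√2 = 1.07 m² = 1,070,000 mm², so w ≈ 869.8 mm and w√2 ≈ 1230.1 mm → U0 = 870 × 1230 mm.
U1: ⌊1230/2⌋ × 870 = 615 × 870 mm
U2: ⌊870/2⌋ × 615 = 435 × 615 mm
U3: ⌊615/2⌋ × 435 = 307 × 435 mm
U4: ⌊435/2⌋ × 307 = 217 × 307 mm
U5: ⌊307/2⌋ × 217 = 153 × 217 mm

153 × 217 mm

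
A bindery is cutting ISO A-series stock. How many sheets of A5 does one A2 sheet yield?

Each ISO step halves the sheet: 1 × A2 → 2 × A3 → 4 × A4 → 8 × A5
From A2 to A5 is 3 halving steps: 2^3 = 8.

8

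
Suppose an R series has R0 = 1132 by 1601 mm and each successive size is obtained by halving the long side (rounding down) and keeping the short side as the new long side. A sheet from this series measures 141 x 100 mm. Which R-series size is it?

R7

R0: 1132 × 1601 mm
R1: 800 × 1132 mm
R2: 566 × 800 mm
R3: 400 × 566 mm
R4: 283 × 400 mm
R5: 200 × 283 mm
R6: 141 × 200 mm
R7: 100 × 141 mm
R8: 70 × 100 mm
→ matches R7.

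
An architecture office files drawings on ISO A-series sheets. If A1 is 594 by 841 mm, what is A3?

297 × 420 mm

A2: ⌊841/2⌋ × 594 = 420 × 594 mm
A3: ⌊594/2⌋ × 420 = 297 × 420 mm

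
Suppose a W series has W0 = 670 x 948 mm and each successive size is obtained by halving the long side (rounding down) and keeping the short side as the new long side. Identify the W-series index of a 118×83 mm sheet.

W0: 670 × 948 mm
W1: 474 × 670 mm
W2: 335 × 474 mm
W3: 237 × 335 mm
W4: 167 × 237 mm
W5: 118 × 167 mm
W6: 83 × 118 mm
W7: 59 × 83 mm
→ matches W6.

W6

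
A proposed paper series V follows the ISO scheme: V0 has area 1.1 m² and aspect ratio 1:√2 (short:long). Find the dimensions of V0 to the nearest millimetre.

Let the short side be w mm. Then w · w√2 = 1.1 m² = 1,100,000 mm².
w² = 1,100,000/√2, so w ≈ 881.9 mm; long side = w√2 ≈ 1247.3 mm.

882 × 1247 mm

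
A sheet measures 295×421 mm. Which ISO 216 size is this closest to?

Aspect ratio 421/295 ≈ 1.427 — close to the ISO √2 ≈ 1.414.
In the A-series (A0 area = 1 m²): A3 = 297 × 420 mm.
Off by 3 mm total — nearest standard size.

A3 (297 × 420 mm)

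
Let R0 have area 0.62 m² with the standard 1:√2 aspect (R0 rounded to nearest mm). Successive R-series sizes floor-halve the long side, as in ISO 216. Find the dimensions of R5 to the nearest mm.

Let R0's short side be w mm. w · w√2 = 0.62 m² = 620,000 mm², so w ≈ 662.1 mm and w√2 ≈ 936.4 mm → R0 = 662 × 936 mm.
R1: ⌊936/2⌋ × 662 = 468 × 662 mm
R2: ⌊662/2⌋ × 468 = 331 × 468 mm
R3: ⌊468/2⌋ × 331 = 234 × 331 mm
R4: ⌊331/2⌋ × 234 = 165 × 234 mm
R5: ⌊234/2⌋ × 165 = 117 × 165 mm

117 × 165 mm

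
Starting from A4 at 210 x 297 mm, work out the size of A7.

A5: ⌊297/2⌋ × 210 = 148 × 210 mm
A6: ⌊210/2⌋ × 148 = 105 × 148 mm
A7: ⌊148/2⌋ × 105 = 74 × 105 mm

74 × 105 mm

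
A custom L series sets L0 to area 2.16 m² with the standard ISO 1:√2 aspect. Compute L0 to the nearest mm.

Let the short side be w mm. Then w · w√2 = 2.16 m² = 2,160,000 mm².
w² = 2,160,000/√2, so w ≈ 1235.9 mm; long side = w√2 ≈ 1747.8 mm.

1236 × 1748 mm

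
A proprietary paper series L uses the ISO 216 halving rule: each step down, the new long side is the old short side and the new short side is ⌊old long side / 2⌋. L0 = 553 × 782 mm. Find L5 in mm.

L1 = 391 × 553 mm (from L0 by 1 halving).
L2: ⌊553/2⌋ × 391 = 276 × 391 mm
L3: ⌊391/2⌋ × 276 = 195 × 276 mm
L4: ⌊276/2⌋ × 195 = 138 × 195 mm
L5: ⌊195/2⌋ × 138 = 97 × 138 mm

97 × 138 mm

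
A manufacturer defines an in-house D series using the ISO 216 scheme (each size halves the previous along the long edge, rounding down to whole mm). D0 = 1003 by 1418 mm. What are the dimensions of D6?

125 × 177 mm

D1: ⌊1418/2⌋ × 1003 = 709 × 1003 mm
D2: ⌊1003/2⌋ × 709 = 501 × 709 mm
D3: ⌊709/2⌋ × 501 = 354 × 501 mm
D4: ⌊501/2⌋ × 354 = 250 × 354 mm
D5: ⌊354/2⌋ × 250 = 177 × 250 mm
D6: ⌊250/2⌋ × 177 = 125 × 177 mm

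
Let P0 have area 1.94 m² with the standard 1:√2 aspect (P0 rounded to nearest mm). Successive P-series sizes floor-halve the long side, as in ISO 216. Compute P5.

Let P0's short side be w mm. w · w√2 = 1.94 m² = 1,940,000 mm², so w ≈ 1171.2 mm and w√2 ≈ 1656.4 mm → P0 = 1171 × 1656 mm.
P1: ⌊1656/2⌋ × 1171 = 828 × 1171 mm
P2: ⌊1171/2⌋ × 828 = 585 × 828 mm
P3: ⌊828/2⌋ × 585 = 414 × 585 mm
P4: ⌊585/2⌋ × 414 = 292 × 414 mm
P5: ⌊414/2⌋ × 292 = 207 × 292 mm

207 × 292 mm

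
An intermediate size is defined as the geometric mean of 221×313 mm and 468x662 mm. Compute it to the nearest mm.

322 × 455 mm

Short side: √(221 · 468) = √103428 ≈ 321.6 → 322 mm
Long side: √(313 · 662) = √207206 ≈ 455.2 → 455 mm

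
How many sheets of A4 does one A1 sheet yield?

Each ISO step halves the sheet: 1 × A1 → 2 × A2 → 4 × A3 → 8 × A4
From A1 to A4 is 3 halving steps: 2^3 = 8.

8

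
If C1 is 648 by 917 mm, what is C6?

114 × 162 mm

C2: ⌊917/2⌋ × 648 = 458 × 648 mm
C3: ⌊648/2⌋ × 458 = 324 × 458 mm
C4: ⌊458/2⌋ × 324 = 229 × 324 mm
C5: ⌊324/2⌋ × 229 = 162 × 229 mm
C6: ⌊229/2⌋ × 162 = 114 × 162 mm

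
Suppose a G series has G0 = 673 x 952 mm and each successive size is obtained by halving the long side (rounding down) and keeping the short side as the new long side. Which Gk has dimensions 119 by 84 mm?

G0: 673 × 952 mm
G1: 476 × 673 mm
G2: 336 × 476 mm
G3: 238 × 336 mm
G4: 168 × 238 mm
G5: 119 × 168 mm
G6: 84 × 119 mm
G7: 59 × 84 mm
→ matches G6.

G6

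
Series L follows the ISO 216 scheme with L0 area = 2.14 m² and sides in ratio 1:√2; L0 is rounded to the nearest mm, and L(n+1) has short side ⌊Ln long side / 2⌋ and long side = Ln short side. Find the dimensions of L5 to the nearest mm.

217 × 307 mm

Let L0's short side be w mm. w · w√2 = 2.14 m² = 2,140,000 mm², so w ≈ 1230.1 mm and w√2 ≈ 1739.7 mm → L0 = 1230 × 1740 mm.
L1: ⌊1740/2⌋ × 1230 = 870 × 1230 mm
L2: ⌊1230/2⌋ × 870 = 615 × 870 mm
L3: ⌊870/2⌋ × 615 = 435 × 615 mm
L4: ⌊615/2⌋ × 435 = 307 × 435 mm
L5: ⌊435/2⌋ × 307 = 217 × 307 mm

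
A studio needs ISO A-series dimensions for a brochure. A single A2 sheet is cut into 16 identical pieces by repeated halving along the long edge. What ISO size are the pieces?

A6

16 = 2^4, so 4 halving steps.
A2 → A3 → … → A6 after 4 steps.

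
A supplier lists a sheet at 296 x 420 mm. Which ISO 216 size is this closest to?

Aspect ratio 420/296 ≈ 1.419 — close to the ISO √2 ≈ 1.414.
In the A-series (A0 area = 1 m²): A3 = 297 × 420 mm.
Off by 1 mm total — nearest standard size.

A3 (297 × 420 mm)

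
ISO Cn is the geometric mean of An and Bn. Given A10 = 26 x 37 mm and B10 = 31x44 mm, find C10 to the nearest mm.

28 × 40 mm

Short side: √(26 · 31) = √806 ≈ 28.4 → 28 mm
Long side: √(37 · 44) = √1628 ≈ 40.3 → 40 mm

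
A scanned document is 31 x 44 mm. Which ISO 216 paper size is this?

B10 (31 × 44 mm)

Aspect ratio 44/31 ≈ 1.419 — close to the ISO √2 ≈ 1.414.
In the B-series (B0 = 1000 × 1414 mm): B10 = 31 × 44 mm.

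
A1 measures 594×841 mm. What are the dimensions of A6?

105 × 148 mm

A2: ⌊841/2⌋ × 594 = 420 × 594 mm
A3: ⌊594/2⌋ × 420 = 297 × 420 mm
A4: ⌊420/2⌋ × 297 = 210 × 297 mm
A5: ⌊297/2⌋ × 210 = 148 × 210 mm
A6: ⌊210/2⌋ × 148 = 105 × 148 mm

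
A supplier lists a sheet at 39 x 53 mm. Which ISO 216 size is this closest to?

Aspect ratio 53/39 ≈ 1.359 (ISO target is √2 ≈ 1.414).
In the A-series (A0 area = 1 m²): A9 = 37 × 52 mm.
Off by 3 mm total — nearest standard size.

A9 (37 × 52 mm)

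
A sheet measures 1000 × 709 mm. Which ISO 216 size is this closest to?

Aspect ratio 1000/709 ≈ 1.410 — close to the ISO √2 ≈ 1.414.
In the B-series (B0 = 1000 × 1414 mm): B1 = 707 × 1000 mm.
Off by 2 mm total — nearest standard size.

B1 (707 × 1000 mm)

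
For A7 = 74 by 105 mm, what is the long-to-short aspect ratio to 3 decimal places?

105 / 74 = 1.419
ISO 216 targets √2 ≈ 1.414; the +0.005 deviation is from mm rounding.

1.419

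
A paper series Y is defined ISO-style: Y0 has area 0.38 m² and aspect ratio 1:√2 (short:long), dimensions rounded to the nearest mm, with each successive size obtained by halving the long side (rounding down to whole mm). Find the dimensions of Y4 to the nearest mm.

Let Y0's short side be w mm. w · w√2 = 0.38 m² = 380,000 mm², so w ≈ 518.4 mm and w√2 ≈ 733.1 mm → Y0 = 518 × 733 mm.
Y1: ⌊733/2⌋ × 518 = 366 × 518 mm
Y2: ⌊518/2⌋ × 366 = 259 × 366 mm
Y3: ⌊366/2⌋ × 259 = 183 × 259 mm
Y4: ⌊259/2⌋ × 183 = 129 × 183 mm

129 × 183 mm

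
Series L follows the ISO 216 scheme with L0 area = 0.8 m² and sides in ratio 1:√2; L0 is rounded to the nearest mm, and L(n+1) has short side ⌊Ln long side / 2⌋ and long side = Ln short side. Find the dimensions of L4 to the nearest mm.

Let L0's short side be w mm. w · w√2 = 0.8 m² = 800,000 mm², so w ≈ 752.1 mm and w√2 ≈ 1063.7 mm → L0 = 752 × 1064 mm.
L1: ⌊1064/2⌋ × 752 = 532 × 752 mm
L2: ⌊752/2⌋ × 532 = 376 × 532 mm
L3: ⌊532/2⌋ × 376 = 266 × 376 mm
L4: ⌊376/2⌋ × 266 = 188 × 266 mm

188 × 266 mm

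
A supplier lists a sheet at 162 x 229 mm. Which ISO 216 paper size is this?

C5 (162 × 229 mm)

Aspect ratio 229/162 ≈ 1.414 — close to the ISO √2 ≈ 1.414.
In the C-series (envelope sizes, between A and B): C5 = 162 × 229 mm.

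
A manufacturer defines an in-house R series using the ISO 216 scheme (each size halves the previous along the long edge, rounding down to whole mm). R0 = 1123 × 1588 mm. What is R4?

R1: ⌊1588/2⌋ × 1123 = 794 × 1123 mm
R2: ⌊1123/2⌋ × 794 = 561 × 794 mm
R3: ⌊794/2⌋ × 561 = 397 × 561 mm
R4: ⌊561/2⌋ × 397 = 280 × 397 mm

280 × 397 mm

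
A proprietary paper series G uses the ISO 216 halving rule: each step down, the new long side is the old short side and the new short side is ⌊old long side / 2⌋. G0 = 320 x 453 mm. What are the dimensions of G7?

28 × 40 mm

G1 = 226 × 320 mm (from G0 by 1 halving).
G2: ⌊320/2⌋ × 226 = 160 × 226 mm
G3: ⌊226/2⌋ × 160 = 113 × 160 mm
G4: ⌊160/2⌋ × 113 = 80 × 113 mm
G5: ⌊113/2⌋ × 80 = 56 × 80 mm
G6: ⌊80/2⌋ × 56 = 40 × 56 mm
G7: ⌊56/2⌋ × 40 = 28 × 40 mm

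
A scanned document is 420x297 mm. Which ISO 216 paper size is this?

Aspect ratio 420/297 ≈ 1.414 — close to the ISO √2 ≈ 1.414.
In the A-series (A0 area = 1 m²): A3 = 297 × 420 mm.

A3 (297 × 420 mm)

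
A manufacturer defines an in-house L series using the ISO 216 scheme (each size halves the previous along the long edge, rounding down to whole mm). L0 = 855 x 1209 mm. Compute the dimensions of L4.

L1: ⌊1209/2⌋ × 855 = 604 × 855 mm
L2: ⌊855/2⌋ × 604 = 427 × 604 mm
L3: ⌊604/2⌋ × 427 = 302 × 427 mm
L4: ⌊427/2⌋ × 302 = 213 × 302 mm

213 × 302 mm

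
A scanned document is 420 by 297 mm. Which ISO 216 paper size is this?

A3 (297 × 420 mm)

Aspect ratio 420/297 ≈ 1.414 — close to the ISO √2 ≈ 1.414.
In the A-series (A0 area = 1 m²): A3 = 297 × 420 mm.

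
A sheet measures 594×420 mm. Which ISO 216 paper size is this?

Aspect ratio 594/420 ≈ 1.414 — close to the ISO √2 ≈ 1.414.
In the A-series (A0 area = 1 m²): A2 = 420 × 594 mm.

A2 (420 × 594 mm)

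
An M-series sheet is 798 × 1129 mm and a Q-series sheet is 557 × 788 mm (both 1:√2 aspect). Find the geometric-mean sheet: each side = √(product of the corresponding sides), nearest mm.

Short side: √(798 · 557) = √444486 ≈ 666.7 → 667 mm
Long side: √(1129 · 788) = √889652 ≈ 943.2 → 943 mm

667 × 943 mm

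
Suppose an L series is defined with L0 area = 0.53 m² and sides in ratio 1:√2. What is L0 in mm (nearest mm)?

Let the short side be w mm. Then w · w√2 = 0.53 m² = 530,000 mm².
w² = 530,000/√2, so w ≈ 612.2 mm; long side = w√2 ≈ 865.8 mm.

612 × 866 mm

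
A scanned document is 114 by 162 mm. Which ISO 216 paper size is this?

C6 (114 × 162 mm)

Aspect ratio 162/114 ≈ 1.421 — close to the ISO √2 ≈ 1.414.
In the C-series (envelope sizes, between A and B): C6 = 114 × 162 mm.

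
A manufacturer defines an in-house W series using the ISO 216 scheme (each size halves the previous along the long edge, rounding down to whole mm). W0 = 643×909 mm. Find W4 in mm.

W1: ⌊909/2⌋ × 643 = 454 × 643 mm
W2: ⌊643/2⌋ × 454 = 321 × 454 mm
W3: ⌊454/2⌋ × 321 = 227 × 321 mm
W4: ⌊321/2⌋ × 227 = 160 × 227 mm

160 × 227 mm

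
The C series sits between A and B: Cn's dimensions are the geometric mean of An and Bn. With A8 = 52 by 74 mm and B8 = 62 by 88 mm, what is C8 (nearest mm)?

Short side: √(52 · 62) = √3224 ≈ 56.8 → 57 mm
Long side: √(74 · 88) = √6512 ≈ 80.7 → 81 mm

57 × 81 mm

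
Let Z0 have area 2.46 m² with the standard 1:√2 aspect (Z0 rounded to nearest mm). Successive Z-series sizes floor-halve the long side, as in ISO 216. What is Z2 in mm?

659 × 932 mm

Let Z0's short side be w mm. w · w√2 = 2.46 m² = 2,460,000 mm², so w ≈ 1318.9 mm and w√2 ≈ 1865.2 mm → Z0 = 1319 × 1865 mm.
Z1: ⌊1865/2⌋ × 1319 = 932 × 1319 mm
Z2: ⌊1319/2⌋ × 932 = 659 × 932 mm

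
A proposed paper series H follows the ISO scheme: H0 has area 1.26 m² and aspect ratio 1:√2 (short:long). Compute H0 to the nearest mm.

944 × 1335 mm

Let the short side be w mm. Then w · w√2 = 1.26 m² = 1,260,000 mm².
w² = 1,260,000/√2, so w ≈ 943.9 mm; long side = w√2 ≈ 1334.9 mm.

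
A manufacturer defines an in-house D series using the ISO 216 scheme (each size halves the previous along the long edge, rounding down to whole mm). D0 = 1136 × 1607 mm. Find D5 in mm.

200 × 284 mm

D1: ⌊1607/2⌋ × 1136 = 803 × 1136 mm
D2: ⌊1136/2⌋ × 803 = 568 × 803 mm
D3: ⌊803/2⌋ × 568 = 401 × 568 mm
D4: ⌊568/2⌋ × 401 = 284 × 401 mm
D5: ⌊401/2⌋ × 284 = 200 × 284 mm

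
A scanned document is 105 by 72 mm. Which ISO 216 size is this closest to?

Aspect ratio 105/72 ≈ 1.458 (ISO target is √2 ≈ 1.414).
In the A-series (A0 area = 1 m²): A7 = 74 × 105 mm.
Off by 2 mm total — nearest standard size.

A7 (74 × 105 mm)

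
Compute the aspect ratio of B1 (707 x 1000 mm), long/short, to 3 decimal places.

1000 / 707 = 1.414
Matches √2 ≈ 1.414 — the ISO 216 defining ratio.

1.414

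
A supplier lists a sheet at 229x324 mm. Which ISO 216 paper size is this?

C4 (229 × 324 mm)

Aspect ratio 324/229 ≈ 1.415 — close to the ISO √2 ≈ 1.414.
In the C-series (envelope sizes, between A and B): C4 = 229 × 324 mm.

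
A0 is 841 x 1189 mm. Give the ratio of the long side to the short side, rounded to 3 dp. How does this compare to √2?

1.414

1189 / 841 = 1.414
Matches √2 ≈ 1.414 — the ISO 216 defining ratio.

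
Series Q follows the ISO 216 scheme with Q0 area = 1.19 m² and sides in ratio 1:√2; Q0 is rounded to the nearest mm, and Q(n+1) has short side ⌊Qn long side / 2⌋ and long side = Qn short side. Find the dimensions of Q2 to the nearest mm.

458 × 648 mm

Let Q0's short side be w mm. w · w√2 = 1.19 m² = 1,190,000 mm², so w ≈ 917.3 mm and w√2 ≈ 1297.3 mm → Q0 = 917 × 1297 mm.
Q1: ⌊1297/2⌋ × 917 = 648 × 917 mm
Q2: ⌊917/2⌋ × 648 = 458 × 648 mm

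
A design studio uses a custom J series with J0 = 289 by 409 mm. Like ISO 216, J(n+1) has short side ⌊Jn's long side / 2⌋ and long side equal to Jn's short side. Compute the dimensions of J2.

144 × 204 mm

J1: ⌊409/2⌋ × 289 = 204 × 289 mm
J2: ⌊289/2⌋ × 204 = 144 × 204 mm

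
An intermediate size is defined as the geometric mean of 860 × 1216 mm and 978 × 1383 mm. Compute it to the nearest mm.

Short side: √(860 · 978) = √841080 ≈ 917.1 → 917 mm
Long side: √(1216 · 1383) = √1681728 ≈ 1296.8 → 1297 mm

917 × 1297 mm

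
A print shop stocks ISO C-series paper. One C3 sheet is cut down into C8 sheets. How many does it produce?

C3 = 324 × 458 mm; C8 = 57 × 81 mm.
Each halving step doubles the count; 5 steps from C3 to C8.
2^5 = 32.

32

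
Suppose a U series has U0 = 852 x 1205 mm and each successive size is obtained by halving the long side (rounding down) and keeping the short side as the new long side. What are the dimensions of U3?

U1 = 602 × 852 mm (from U0 by 1 halving).
U2: ⌊852/2⌋ × 602 = 426 × 602 mm
U3: ⌊602/2⌋ × 426 = 301 × 426 mm

301 × 426 mm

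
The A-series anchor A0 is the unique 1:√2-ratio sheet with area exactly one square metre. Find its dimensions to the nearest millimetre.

841 × 1189 mm

Let the short side be w mm. Then the long side is w√2 and w · w√2 = 10⁶ mm².
w² = 10⁶/√2, so w = 1000 / 2^(1/4) ≈ 840.9 mm; long side = 1000 · 2^(1/4) ≈ 1189.2 mm.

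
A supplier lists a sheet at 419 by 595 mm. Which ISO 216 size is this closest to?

Aspect ratio 595/419 ≈ 1.420 — close to the ISO √2 ≈ 1.414.
In the A-series (A0 area = 1 m²): A2 = 420 × 594 mm.
Off by 2 mm total — nearest standard size.

A2 (420 × 594 mm)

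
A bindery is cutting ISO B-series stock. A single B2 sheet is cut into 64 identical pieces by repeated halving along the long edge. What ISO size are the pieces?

B8

64 = 2^6, so 6 halving steps.
B2 → B3 → … → B8 after 6 steps.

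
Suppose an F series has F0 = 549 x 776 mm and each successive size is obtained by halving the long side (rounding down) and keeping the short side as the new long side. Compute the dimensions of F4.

F1: ⌊776/2⌋ × 549 = 388 × 549 mm
F2: ⌊549/2⌋ × 388 = 274 × 388 mm
F3: ⌊388/2⌋ × 274 = 194 × 274 mm
F4: ⌊274/2⌋ × 194 = 137 × 194 mm

137 × 194 mm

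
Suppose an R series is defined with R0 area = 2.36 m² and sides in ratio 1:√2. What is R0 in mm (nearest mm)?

1292 × 1827 mm

Let the short side be w mm. Then w · w√2 = 2.36 m² = 2,360,000 mm².
w² = 2,360,000/√2, so w ≈ 1291.8 mm; long side = w√2 ≈ 1826.9 mm.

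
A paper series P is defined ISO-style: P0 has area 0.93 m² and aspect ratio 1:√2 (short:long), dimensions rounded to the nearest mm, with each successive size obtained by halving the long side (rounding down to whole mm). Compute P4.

Let P0's short side be w mm. w · w√2 = 0.93 m² = 930,000 mm², so w ≈ 810.9 mm and w√2 ≈ 1146.8 mm → P0 = 811 × 1147 mm.
P1: ⌊1147/2⌋ × 811 = 573 × 811 mm
P2: ⌊811/2⌋ × 573 = 405 × 573 mm
P3: ⌊573/2⌋ × 405 = 286 × 405 mm
P4: ⌊405/2⌋ × 286 = 202 × 286 mm

202 × 286 mm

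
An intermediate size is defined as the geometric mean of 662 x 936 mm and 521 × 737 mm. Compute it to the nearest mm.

587 × 831 mm

Short side: √(662 · 521) = √344902 ≈ 587.3 → 587 mm
Long side: √(936 · 737) = √689832 ≈ 830.6 → 831 mm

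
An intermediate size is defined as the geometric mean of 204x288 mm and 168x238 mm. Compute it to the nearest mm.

Short side: √(204 · 168) = √34272 ≈ 185.1 → 185 mm
Long side: √(288 · 238) = √68544 ≈ 261.8 → 262 mm

185 × 262 mm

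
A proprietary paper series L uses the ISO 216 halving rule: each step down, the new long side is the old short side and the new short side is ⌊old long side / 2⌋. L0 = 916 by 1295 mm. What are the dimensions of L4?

229 × 323 mm

L1: ⌊1295/2⌋ × 916 = 647 × 916 mm
L2: ⌊916/2⌋ × 647 = 458 × 647 mm
L3: ⌊647/2⌋ × 458 = 323 × 458 mm
L4: ⌊458/2⌋ × 323 = 229 × 323 mm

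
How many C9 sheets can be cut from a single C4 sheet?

32

Each ISO step halves the sheet: 1 × C4 → 2 × C5 → 4 × C6 → 8 × C7 → …
From C4 to C9 is 5 halving steps: 2^5 = 32.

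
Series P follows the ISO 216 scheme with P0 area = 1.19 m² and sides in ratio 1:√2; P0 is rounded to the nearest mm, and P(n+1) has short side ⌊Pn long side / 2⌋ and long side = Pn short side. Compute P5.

162 × 229 mm

Let P0's short side be w mm. w · w√2 = 1.19 m² = 1,190,000 mm², so w ≈ 917.3 mm and w√2 ≈ 1297.3 mm → P0 = 917 × 1297 mm.
P1: ⌊1297/2⌋ × 917 = 648 × 917 mm
P2: ⌊917/2⌋ × 648 = 458 × 648 mm
P3: ⌊648/2⌋ × 458 = 324 × 458 mm
P4: ⌊458/2⌋ × 324 = 229 × 324 mm
P5: ⌊324/2⌋ × 229 = 162 × 229 mm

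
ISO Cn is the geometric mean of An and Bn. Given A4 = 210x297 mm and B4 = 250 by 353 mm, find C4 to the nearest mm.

Short side: √(210 · 250) = √52500 ≈ 229.1 → 229 mm
Long side: √(297 · 353) = √104841 ≈ 323.8 → 324 mm

229 × 324 mm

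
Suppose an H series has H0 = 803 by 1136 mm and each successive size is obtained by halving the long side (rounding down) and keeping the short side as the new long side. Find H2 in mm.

401 × 568 mm

H1: ⌊1136/2⌋ × 803 = 568 × 803 mm
H2: ⌊803/2⌋ × 568 = 401 × 568 mm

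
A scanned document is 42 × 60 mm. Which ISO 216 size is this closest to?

B9 (44 × 62 mm)

Aspect ratio 60/42 ≈ 1.429 — close to the ISO √2 ≈ 1.414.
In the B-series (B0 = 1000 × 1414 mm): B9 = 44 × 62 mm.
Off by 4 mm total — nearest standard size.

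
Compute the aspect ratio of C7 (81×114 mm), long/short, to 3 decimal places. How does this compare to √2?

1.407

114 / 81 = 1.407
ISO 216 targets √2 ≈ 1.414; the -0.007 deviation is from mm rounding.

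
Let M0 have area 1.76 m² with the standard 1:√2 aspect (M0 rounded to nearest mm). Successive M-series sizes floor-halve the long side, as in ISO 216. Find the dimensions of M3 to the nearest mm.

Let M0's short side be w mm. w · w√2 = 1.76 m² = 1,760,000 mm², so w ≈ 1115.6 mm and w√2 ≈ 1577.7 mm → M0 = 1116 × 1578 mm.
M1: ⌊1578/2⌋ × 1116 = 789 × 1116 mm
M2: ⌊1116/2⌋ × 789 = 558 × 789 mm
M3: ⌊789/2⌋ × 558 = 394 × 558 mm

394 × 558 mm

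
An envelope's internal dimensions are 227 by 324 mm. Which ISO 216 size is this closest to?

C4 (229 × 324 mm)

Aspect ratio 324/227 ≈ 1.427 — close to the ISO √2 ≈ 1.414.
In the C-series (envelope sizes, between A and B): C4 = 229 × 324 mm.
Off by 2 mm total — nearest standard size.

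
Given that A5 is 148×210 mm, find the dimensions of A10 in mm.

A6: ⌊210/2⌋ × 148 = 105 × 148 mm
A7: ⌊148/2⌋ × 105 = 74 × 105 mm
A8: ⌊105/2⌋ × 74 = 52 × 74 mm
A9: ⌊74/2⌋ × 52 = 37 × 52 mm
A10: ⌊52/2⌋ × 37 = 26 × 37 mm

26 × 37 mm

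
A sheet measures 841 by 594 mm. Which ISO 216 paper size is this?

Aspect ratio 841/594 ≈ 1.416 — close to the ISO √2 ≈ 1.414.
In the A-series (A0 area = 1 m²): A1 = 594 × 841 mm.

A1 (594 × 841 mm)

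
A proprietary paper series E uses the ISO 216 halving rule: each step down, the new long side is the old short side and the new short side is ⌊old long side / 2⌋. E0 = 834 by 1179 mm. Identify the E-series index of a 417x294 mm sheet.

E0: 834 × 1179 mm
E1: 589 × 834 mm
E2: 417 × 589 mm
E3: 294 × 417 mm
E4: 208 × 294 mm
→ matches E3.

E3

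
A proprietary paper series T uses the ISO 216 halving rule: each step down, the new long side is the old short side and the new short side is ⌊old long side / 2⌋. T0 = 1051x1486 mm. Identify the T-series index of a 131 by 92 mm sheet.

T0: 1051 × 1486 mm
T1: 743 × 1051 mm
T2: 525 × 743 mm
T3: 371 × 525 mm
T4: 262 × 371 mm
T5: 185 × 262 mm
T6: 131 × 185 mm
T7: 92 × 131 mm
T8: 65 × 92 mm
→ matches T7.

T7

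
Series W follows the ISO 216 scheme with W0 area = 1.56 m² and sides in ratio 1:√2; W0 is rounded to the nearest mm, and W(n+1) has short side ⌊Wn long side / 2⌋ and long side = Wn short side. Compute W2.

Let W0's short side be w mm. w · w√2 = 1.56 m² = 1,560,000 mm², so w ≈ 1050.3 mm and w√2 ≈ 1485.3 mm → W0 = 1050 × 1485 mm.
W1: ⌊1485/2⌋ × 1050 = 742 × 1050 mm
W2: ⌊1050/2⌋ × 742 = 525 × 742 mm

525 × 742 mm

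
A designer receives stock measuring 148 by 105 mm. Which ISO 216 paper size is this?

Aspect ratio 148/105 ≈ 1.410 — close to the ISO √2 ≈ 1.414.
In the A-series (A0 area = 1 m²): A6 = 105 × 148 mm.

A6 (105 × 148 mm)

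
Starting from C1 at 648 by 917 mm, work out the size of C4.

C2: ⌊917/2⌋ × 648 = 458 × 648 mm
C3: ⌊648/2⌋ × 458 = 324 × 458 mm
C4: ⌊458/2⌋ × 324 = 229 × 324 mm

229 × 324 mm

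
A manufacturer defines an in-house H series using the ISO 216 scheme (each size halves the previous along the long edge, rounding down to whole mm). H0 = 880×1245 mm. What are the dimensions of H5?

H1: ⌊1245/2⌋ × 880 = 622 × 880 mm
H2: ⌊880/2⌋ × 622 = 440 × 622 mm
H3: ⌊622/2⌋ × 440 = 311 × 440 mm
H4: ⌊440/2⌋ × 311 = 220 × 311 mm
H5: ⌊311/2⌋ × 220 = 155 × 220 mm

155 × 220 mm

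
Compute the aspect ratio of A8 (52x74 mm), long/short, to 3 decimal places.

1.423

74 / 52 = 1.423
ISO 216 targets √2 ≈ 1.414; the +0.009 deviation is from mm rounding.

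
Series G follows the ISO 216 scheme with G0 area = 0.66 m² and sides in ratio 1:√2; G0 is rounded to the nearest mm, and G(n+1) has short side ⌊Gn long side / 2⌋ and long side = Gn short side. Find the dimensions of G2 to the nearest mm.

341 × 483 mm

Let G0's short side be w mm. w · w√2 = 0.66 m² = 660,000 mm², so w ≈ 683.1 mm and w√2 ≈ 966.1 mm → G0 = 683 × 966 mm.
G1: ⌊966/2⌋ × 683 = 483 × 683 mm
G2: ⌊683/2⌋ × 483 = 341 × 483 mm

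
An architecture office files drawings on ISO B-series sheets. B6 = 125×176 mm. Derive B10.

31 × 44 mm

B7: ⌊176/2⌋ × 125 = 88 × 125 mm
B8: ⌊125/2⌋ × 88 = 62 × 88 mm
B9: ⌊88/2⌋ × 62 = 44 × 62 mm
B10: ⌊62/2⌋ × 44 = 31 × 44 mm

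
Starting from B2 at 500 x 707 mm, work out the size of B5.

B3: ⌊707/2⌋ × 500 = 353 × 500 mm
B4: ⌊500/2⌋ × 353 = 250 × 353 mm
B5: ⌊353/2⌋ × 250 = 176 × 250 mm

176 × 250 mm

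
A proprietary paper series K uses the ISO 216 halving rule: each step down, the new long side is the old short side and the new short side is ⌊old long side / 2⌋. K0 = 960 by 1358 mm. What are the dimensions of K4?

240 × 339 mm

K1: ⌊1358/2⌋ × 960 = 679 × 960 mm
K2: ⌊960/2⌋ × 679 = 480 × 679 mm
K3: ⌊679/2⌋ × 480 = 339 × 480 mm
K4: ⌊480/2⌋ × 339 = 240 × 339 mm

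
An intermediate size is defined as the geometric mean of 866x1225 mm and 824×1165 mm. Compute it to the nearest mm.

Short side: √(866 · 824) = √713584 ≈ 844.7 → 845 mm
Long side: √(1225 · 1165) = √1427125 ≈ 1194.6 → 1195 mm

845 × 1195 mm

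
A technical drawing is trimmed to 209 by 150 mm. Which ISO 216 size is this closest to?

Aspect ratio 209/150 ≈ 1.393 (ISO target is √2 ≈ 1.414).
In the A-series (A0 area = 1 m²): A5 = 148 × 210 mm.
Off by 3 mm total — nearest standard size.

A5 (148 × 210 mm)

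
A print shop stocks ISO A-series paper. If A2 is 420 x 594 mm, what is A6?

105 × 148 mm

A3: ⌊594/2⌋ × 420 = 297 × 420 mm
A4: ⌊420/2⌋ × 297 = 210 × 297 mm
A5: ⌊297/2⌋ × 210 = 148 × 210 mm
A6: ⌊210/2⌋ × 148 = 105 × 148 mm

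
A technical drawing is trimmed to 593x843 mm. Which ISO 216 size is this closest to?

A1 (594 × 841 mm)

Aspect ratio 843/593 ≈ 1.422 — close to the ISO √2 ≈ 1.414.
In the A-series (A0 area = 1 m²): A1 = 594 × 841 mm.
Off by 3 mm total — nearest standard size.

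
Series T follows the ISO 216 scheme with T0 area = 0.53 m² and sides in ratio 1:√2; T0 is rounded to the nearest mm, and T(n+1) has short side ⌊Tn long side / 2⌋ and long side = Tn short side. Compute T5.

108 × 153 mm

Let T0's short side be w mm. w · w√2 = 0.53 m² = 530,000 mm², so w ≈ 612.2 mm and w√2 ≈ 865.8 mm → T0 = 612 × 866 mm.
T1: ⌊866/2⌋ × 612 = 433 × 612 mm
T2: ⌊612/2⌋ × 433 = 306 × 433 mm
T3: ⌊433/2⌋ × 306 = 216 × 306 mm
T4: ⌊306/2⌋ × 216 = 153 × 216 mm
T5: ⌊216/2⌋ × 153 = 108 × 153 mm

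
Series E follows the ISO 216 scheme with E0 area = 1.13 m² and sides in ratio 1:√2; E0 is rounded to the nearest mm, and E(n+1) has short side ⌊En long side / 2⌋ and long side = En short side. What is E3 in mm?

Let E0's short side be w mm. w · w√2 = 1.13 m² = 1,130,000 mm², so w ≈ 893.9 mm and w√2 ≈ 1264.1 mm → E0 = 894 × 1264 mm.
E1: ⌊1264/2⌋ × 894 = 632 × 894 mm
E2: ⌊894/2⌋ × 632 = 447 × 632 mm
E3: ⌊632/2⌋ × 447 = 316 × 447 mm

316 × 447 mm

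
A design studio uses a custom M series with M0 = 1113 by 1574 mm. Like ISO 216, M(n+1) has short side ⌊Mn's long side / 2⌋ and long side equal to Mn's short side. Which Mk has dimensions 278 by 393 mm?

M0: 1113 × 1574 mm
M1: 787 × 1113 mm
M2: 556 × 787 mm
M3: 393 × 556 mm
M4: 278 × 393 mm
M5: 196 × 278 mm
→ matches M4.

M4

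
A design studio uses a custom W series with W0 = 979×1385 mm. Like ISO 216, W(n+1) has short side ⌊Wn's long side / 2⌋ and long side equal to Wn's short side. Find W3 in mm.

346 × 489 mm

W1: ⌊1385/2⌋ × 979 = 692 × 979 mm
W2: ⌊979/2⌋ × 692 = 489 × 692 mm
W3: ⌊692/2⌋ × 489 = 346 × 489 mm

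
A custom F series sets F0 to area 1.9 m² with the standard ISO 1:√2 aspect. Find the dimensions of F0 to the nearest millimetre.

Let the short side be w mm. Then w · w√2 = 1.9 m² = 1,900,000 mm².
w² = 1,900,000/√2, so w ≈ 1159.1 mm; long side = w√2 ≈ 1639.2 mm.

1159 × 1639 mm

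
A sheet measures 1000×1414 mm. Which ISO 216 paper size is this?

B0 (1000 × 1414 mm)

Aspect ratio 1414/1000 ≈ 1.414 — close to the ISO √2 ≈ 1.414.
In the B-series (B0 = 1000 × 1414 mm): B0 = 1000 × 1414 mm.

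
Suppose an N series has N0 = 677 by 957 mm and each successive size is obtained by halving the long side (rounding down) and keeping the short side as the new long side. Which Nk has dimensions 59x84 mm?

N7

N0: 677 × 957 mm
N1: 478 × 677 mm
N2: 338 × 478 mm
N3: 239 × 338 mm
N4: 169 × 239 mm
N5: 119 × 169 mm
N6: 84 × 119 mm
N7: 59 × 84 mm
N8: 42 × 59 mm
→ matches N7.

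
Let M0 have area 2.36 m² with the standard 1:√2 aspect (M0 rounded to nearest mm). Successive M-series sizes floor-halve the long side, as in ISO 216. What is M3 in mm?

Let M0's short side be w mm. w · w√2 = 2.36 m² = 2,360,000 mm², so w ≈ 1291.8 mm and w√2 ≈ 1826.9 mm → M0 = 1292 × 1827 mm.
M1: ⌊1827/2⌋ × 1292 = 913 × 1292 mm
M2: ⌊1292/2⌋ × 913 = 646 × 913 mm
M3: ⌊913/2⌋ × 646 = 456 × 646 mm

456 × 646 mm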